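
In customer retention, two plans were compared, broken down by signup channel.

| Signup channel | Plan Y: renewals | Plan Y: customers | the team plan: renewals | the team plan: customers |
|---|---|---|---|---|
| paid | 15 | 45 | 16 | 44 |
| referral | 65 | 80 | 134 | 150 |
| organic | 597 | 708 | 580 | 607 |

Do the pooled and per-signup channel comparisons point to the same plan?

Paid: Plan Y 15/45 = 33.3%, the team plan 16/44 = 36.4% → the team plan
Referral: Plan Y 65/80 = 81.2%, the team plan 134/150 = 89.3% → the team plan
Organic: Plan Y 597/708 = 84.3%, the team plan 580/607 = 95.6% → the team plan
Overall: Plan Y 677/833 = 81.3%, the team plan 730/801 = 91.1% → the team plan
The team plan wins overall and in every signup group — no reversal.

Yes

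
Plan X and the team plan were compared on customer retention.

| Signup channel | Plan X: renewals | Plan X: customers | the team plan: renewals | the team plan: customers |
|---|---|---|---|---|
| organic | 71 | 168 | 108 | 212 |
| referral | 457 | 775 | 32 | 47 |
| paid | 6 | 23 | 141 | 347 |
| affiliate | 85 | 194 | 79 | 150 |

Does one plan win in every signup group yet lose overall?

Yes

Organic: Plan X 71/168 = 42.3%, the team plan 108/212 = 50.9% → the team plan
Referral: Plan X 457/775 = 59.0%, the team plan 32/47 = 68.1% → the team plan
Paid: Plan X 6/23 = 26.1%, the team plan 141/347 = 40.6% → the team plan
Affiliate: Plan X 85/194 = 43.8%, the team plan 79/150 = 52.7% → the team plan
Overall: Plan X 619/1160 = 53.4%, the team plan 360/756 = 47.6% → Plan X
The team plan wins each signup group but Plan X wins overall — the comparison reverses. The team plan's customers skew toward paid, which has a lower base rate.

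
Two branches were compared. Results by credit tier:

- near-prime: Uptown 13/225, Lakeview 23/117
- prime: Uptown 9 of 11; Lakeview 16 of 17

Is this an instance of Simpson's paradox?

Near-prime: Uptown 13/225 = 5.8%, Lakeview 23/117 = 19.7% → Lakeview
Prime: Uptown 9/11 = 81.8%, Lakeview 16/17 = 94.1% → Lakeview
Overall: Uptown 22/236 = 9.3%, Lakeview 39/134 = 29.1% → Lakeview
Lakeview wins overall and in every credit group — no reversal.

No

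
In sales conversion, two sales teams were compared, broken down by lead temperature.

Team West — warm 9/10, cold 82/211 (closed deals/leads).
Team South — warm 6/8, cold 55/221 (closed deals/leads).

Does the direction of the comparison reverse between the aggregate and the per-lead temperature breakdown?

No

Warm: Team West 9/10 = 90.0%, Team South 6/8 = 75.0% → Team West
Cold: Team West 82/211 = 38.9%, Team South 55/221 = 24.9% → Team West
Overall: Team West 91/221 = 41.2%, Team South 61/229 = 26.6% → Team West
Team West wins overall and in every lead group — no reversal.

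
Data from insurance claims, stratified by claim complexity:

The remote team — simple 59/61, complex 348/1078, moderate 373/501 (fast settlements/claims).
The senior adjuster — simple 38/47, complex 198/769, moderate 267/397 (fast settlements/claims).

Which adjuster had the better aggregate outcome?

the remote team

Simple: the remote team 59/61 = 96.7%, the senior adjuster 38/47 = 80.9% → the remote team
Complex: the remote team 348/1078 = 32.3%, the senior adjuster 198/769 = 25.7% → the remote team
Moderate: the remote team 373/501 = 74.5%, the senior adjuster 267/397 = 67.3% → the remote team
Overall: the remote team 780/1640 = 47.6%, the senior adjuster 503/1213 = 41.5% → the remote team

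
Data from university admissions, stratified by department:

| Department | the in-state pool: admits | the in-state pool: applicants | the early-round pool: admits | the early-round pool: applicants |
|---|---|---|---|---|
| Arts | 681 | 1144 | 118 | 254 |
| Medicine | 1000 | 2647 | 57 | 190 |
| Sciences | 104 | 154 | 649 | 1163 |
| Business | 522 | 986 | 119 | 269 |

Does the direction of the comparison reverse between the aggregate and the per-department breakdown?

Arts: the in-state pool 681/1144 = 59.5%, the early-round pool 118/254 = 46.5% → the in-state pool
Medicine: the in-state pool 1000/2647 = 37.8%, the early-round pool 57/190 = 30.0% → the in-state pool
Sciences: the in-state pool 104/154 = 67.5%, the early-round pool 649/1163 = 55.8% → the in-state pool
Business: the in-state pool 522/986 = 52.9%, the early-round pool 119/269 = 44.2% → the in-state pool
Overall: the in-state pool 2307/4931 = 46.8%, the early-round pool 943/1876 = 50.3% → the early-round pool
The in-state pool wins each department group but the early-round pool wins overall — the comparison reverses. The in-state pool's applicants skew toward Medicine, which has a lower base rate.

Yes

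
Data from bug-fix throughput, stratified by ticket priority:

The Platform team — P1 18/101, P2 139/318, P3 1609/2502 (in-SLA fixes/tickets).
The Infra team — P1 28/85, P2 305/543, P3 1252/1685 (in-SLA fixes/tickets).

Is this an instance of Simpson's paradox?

P1: the Platform team 18/101 = 17.8%, the Infra team 28/85 = 32.9% → the Infra team
P2: the Platform team 139/318 = 43.7%, the Infra team 305/543 = 56.2% → the Infra team
P3: the Platform team 1609/2502 = 64.3%, the Infra team 1252/1685 = 74.3% → the Infra team
Overall: the Platform team 1766/2921 = 60.5%, the Infra team 1585/2313 = 68.5% → the Infra team
The Infra team wins overall and in every ticket group — no reversal.

No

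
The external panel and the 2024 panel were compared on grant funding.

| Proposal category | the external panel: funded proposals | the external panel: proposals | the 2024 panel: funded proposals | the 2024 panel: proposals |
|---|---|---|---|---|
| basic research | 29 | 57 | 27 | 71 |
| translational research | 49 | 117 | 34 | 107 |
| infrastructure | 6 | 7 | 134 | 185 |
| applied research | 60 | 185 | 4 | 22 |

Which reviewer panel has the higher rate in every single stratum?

Basic research: the external panel 29/57 = 50.9%, the 2024 panel 27/71 = 38.0% → the external panel
Translational research: the external panel 49/117 = 41.9%, the 2024 panel 34/107 = 31.8% → the external panel
Infrastructure: the external panel 6/7 = 85.7%, the 2024 panel 134/185 = 72.4% → the external panel
Applied research: the external panel 60/185 = 32.4%, the 2024 panel 4/22 = 18.2% → the external panel
The external panel has the higher rate in all 4 groups.

the external panel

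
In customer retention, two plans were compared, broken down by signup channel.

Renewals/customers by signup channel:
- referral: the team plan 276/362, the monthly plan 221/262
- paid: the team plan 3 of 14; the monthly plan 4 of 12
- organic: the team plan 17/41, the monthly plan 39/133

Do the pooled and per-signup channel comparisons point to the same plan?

No

Referral: the team plan 276/362 = 76.2%, the monthly plan 221/262 = 84.4% → the monthly plan
Paid: the team plan 3/14 = 21.4%, the monthly plan 4/12 = 33.3% → the monthly plan
Organic: the team plan 17/41 = 41.5%, the monthly plan 39/133 = 29.3% → the team plan
Overall: the team plan 296/417 = 71.0%, the monthly plan 264/407 = 64.9% → the team plan
Neither sweeps: the team plan wins 1 of 3 groups, the monthly plan wins 2. The team plan wins overall but not every group — no Simpson reversal.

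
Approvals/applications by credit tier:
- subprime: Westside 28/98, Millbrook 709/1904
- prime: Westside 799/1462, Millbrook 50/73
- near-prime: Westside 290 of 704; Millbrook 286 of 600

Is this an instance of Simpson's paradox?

Yes

Subprime: Westside 28/98 = 28.6%, Millbrook 709/1904 = 37.2% → Millbrook
Prime: Westside 799/1462 = 54.7%, Millbrook 50/73 = 68.5% → Millbrook
Near-prime: Westside 290/704 = 41.2%, Millbrook 286/600 = 47.7% → Millbrook
Overall: Westside 1117/2264 = 49.3%, Millbrook 1045/2577 = 40.6% → Westside
Millbrook wins each credit group but Westside wins overall — the comparison reverses. Millbrook's applications skew toward subprime, which has a lower base rate.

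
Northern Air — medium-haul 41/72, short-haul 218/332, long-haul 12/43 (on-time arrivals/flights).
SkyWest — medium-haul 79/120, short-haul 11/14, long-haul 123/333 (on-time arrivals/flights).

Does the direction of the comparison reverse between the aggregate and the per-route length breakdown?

Medium-haul: Northern Air 41/72 = 56.9%, SkyWest 79/120 = 65.8% → SkyWest
Short-haul: Northern Air 218/332 = 65.7%, SkyWest 11/14 = 78.6% → SkyWest
Long-haul: Northern Air 12/43 = 27.9%, SkyWest 123/333 = 36.9% → SkyWest
Overall: Northern Air 271/447 = 60.6%, SkyWest 213/467 = 45.6% → Northern Air
SkyWest wins each route group but Northern Air wins overall — the comparison reverses. SkyWest's flights skew toward long-haul, which has a lower base rate.

Yes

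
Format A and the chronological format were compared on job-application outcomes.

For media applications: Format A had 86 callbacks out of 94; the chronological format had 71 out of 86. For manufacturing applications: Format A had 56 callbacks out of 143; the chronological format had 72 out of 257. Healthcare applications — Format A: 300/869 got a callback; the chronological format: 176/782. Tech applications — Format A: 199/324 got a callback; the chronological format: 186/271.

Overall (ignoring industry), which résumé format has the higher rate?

Format A

Media: Format A 86/94 = 91.5%, the chronological format 71/86 = 82.6% → Format A
Manufacturing: Format A 56/143 = 39.2%, the chronological format 72/257 = 28.0% → Format A
Healthcare: Format A 300/869 = 34.5%, the chronological format 176/782 = 22.5% → Format A
Tech: Format A 199/324 = 61.4%, the chronological format 186/271 = 68.6% → the chronological format
Overall: Format A 641/1430 = 44.8%, the chronological format 505/1396 = 36.2% → Format A
(Neither sweeps every industry group, but Format A has the higher pooled rate.)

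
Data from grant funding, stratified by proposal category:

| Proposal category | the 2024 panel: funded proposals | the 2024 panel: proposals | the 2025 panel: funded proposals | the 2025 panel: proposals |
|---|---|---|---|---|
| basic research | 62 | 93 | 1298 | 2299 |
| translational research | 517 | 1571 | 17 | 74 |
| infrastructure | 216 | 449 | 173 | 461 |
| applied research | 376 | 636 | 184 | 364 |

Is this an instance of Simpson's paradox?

Yes

Basic research: the 2024 panel 62/93 = 66.7%, the 2025 panel 1298/2299 = 56.5% → the 2024 panel
Translational research: the 2024 panel 517/1571 = 32.9%, the 2025 panel 17/74 = 23.0% → the 2024 panel
Infrastructure: the 2024 panel 216/449 = 48.1%, the 2025 panel 173/461 = 37.5% → the 2024 panel
Applied research: the 2024 panel 376/636 = 59.1%, the 2025 panel 184/364 = 50.5% → the 2024 panel
Overall: the 2024 panel 1171/2749 = 42.6%, the 2025 panel 1672/3198 = 52.3% → the 2025 panel
The 2024 panel wins each proposal group but the 2025 panel wins overall — the comparison reverses. The 2024 panel's proposals skew toward translational research, which has a lower base rate.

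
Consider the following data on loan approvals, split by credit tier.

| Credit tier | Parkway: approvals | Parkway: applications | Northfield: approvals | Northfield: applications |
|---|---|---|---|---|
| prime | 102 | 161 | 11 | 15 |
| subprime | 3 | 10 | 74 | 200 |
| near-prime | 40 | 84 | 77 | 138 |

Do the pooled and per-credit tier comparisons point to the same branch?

Prime: Parkway 102/161 = 63.4%, Northfield 11/15 = 73.3% → Northfield
Subprime: Parkway 3/10 = 30.0%, Northfield 74/200 = 37.0% → Northfield
Near-prime: Parkway 40/84 = 47.6%, Northfield 77/138 = 55.8% → Northfield
Overall: Parkway 145/255 = 56.9%, Northfield 162/353 = 45.9% → Parkway
Northfield wins each credit group but Parkway wins overall — the comparison reverses. Northfield's applications skew toward subprime, which has a lower base rate.

No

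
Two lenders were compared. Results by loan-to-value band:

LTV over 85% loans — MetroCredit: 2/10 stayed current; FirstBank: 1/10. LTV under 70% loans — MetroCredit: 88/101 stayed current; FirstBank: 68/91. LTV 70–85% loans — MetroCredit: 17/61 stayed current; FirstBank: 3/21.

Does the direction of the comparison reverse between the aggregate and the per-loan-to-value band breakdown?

LTV over 85%: MetroCredit 2/10 = 20.0%, FirstBank 1/10 = 10.0% → MetroCredit
LTV under 70%: MetroCredit 88/101 = 87.1%, FirstBank 68/91 = 74.7% → MetroCredit
LTV 70–85%: MetroCredit 17/61 = 27.9%, FirstBank 3/21 = 14.3% → MetroCredit
Overall: MetroCredit 107/172 = 62.2%, FirstBank 72/122 = 59.0% → MetroCredit
MetroCredit wins overall and in every loan-to-value group — no reversal.

No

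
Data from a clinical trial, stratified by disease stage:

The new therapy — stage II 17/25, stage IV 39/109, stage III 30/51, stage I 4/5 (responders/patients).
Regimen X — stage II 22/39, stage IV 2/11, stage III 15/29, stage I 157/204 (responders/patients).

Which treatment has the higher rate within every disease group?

the new therapy

Stage II: the new therapy 17/25 = 68.0%, Regimen X 22/39 = 56.4% → the new therapy
Stage IV: the new therapy 39/109 = 35.8%, Regimen X 2/11 = 18.2% → the new therapy
Stage III: the new therapy 30/51 = 58.8%, Regimen X 15/29 = 51.7% → the new therapy
Stage I: the new therapy 4/5 = 80.0%, Regimen X 157/204 = 77.0% → the new therapy
The new therapy has the higher rate in all 4 groups.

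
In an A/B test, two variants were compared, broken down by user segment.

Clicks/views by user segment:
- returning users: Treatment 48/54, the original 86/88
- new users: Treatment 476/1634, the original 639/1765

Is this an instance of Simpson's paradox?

Returning users: Treatment 48/54 = 88.9%, the original 86/88 = 97.7% → the original
New users: Treatment 476/1634 = 29.1%, the original 639/1765 = 36.2% → the original
Overall: Treatment 524/1688 = 31.0%, the original 725/1853 = 39.1% → the original
The original wins overall and in every user group — no reversal.

No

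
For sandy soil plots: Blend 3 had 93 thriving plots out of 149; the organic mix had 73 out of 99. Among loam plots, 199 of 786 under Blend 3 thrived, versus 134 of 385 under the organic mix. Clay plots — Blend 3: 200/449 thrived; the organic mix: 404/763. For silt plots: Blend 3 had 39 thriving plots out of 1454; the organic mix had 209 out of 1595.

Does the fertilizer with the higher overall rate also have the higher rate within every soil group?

Yes

Sandy soil: Blend 3 93/149 = 62.4%, the organic mix 73/99 = 73.7% → the organic mix
Loam: Blend 3 199/786 = 25.3%, the organic mix 134/385 = 34.8% → the organic mix
Clay: Blend 3 200/449 = 44.5%, the organic mix 404/763 = 52.9% → the organic mix
Silt: Blend 3 39/1454 = 2.7%, the organic mix 209/1595 = 13.1% → the organic mix
Overall: Blend 3 531/2838 = 18.7%, the organic mix 820/2842 = 28.9% → the organic mix
The organic mix wins overall and in every soil group — no reversal.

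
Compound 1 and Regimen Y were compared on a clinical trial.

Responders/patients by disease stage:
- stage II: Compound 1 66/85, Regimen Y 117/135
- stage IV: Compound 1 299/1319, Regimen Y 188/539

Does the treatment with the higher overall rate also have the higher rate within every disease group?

Yes

Stage II: Compound 1 66/85 = 77.6%, Regimen Y 117/135 = 86.7% → Regimen Y
Stage IV: Compound 1 299/1319 = 22.7%, Regimen Y 188/539 = 34.9% → Regimen Y
Overall: Compound 1 365/1404 = 26.0%, Regimen Y 305/674 = 45.3% → Regimen Y
Regimen Y wins overall and in every disease group — no reversal.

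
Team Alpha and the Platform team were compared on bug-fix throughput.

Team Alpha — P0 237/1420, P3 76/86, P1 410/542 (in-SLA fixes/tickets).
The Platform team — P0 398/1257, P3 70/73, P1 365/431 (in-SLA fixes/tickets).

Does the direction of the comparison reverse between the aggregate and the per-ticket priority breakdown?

P0: Team Alpha 237/1420 = 16.7%, the Platform team 398/1257 = 31.7% → the Platform team
P3: Team Alpha 76/86 = 88.4%, the Platform team 70/73 = 95.9% → the Platform team
P1: Team Alpha 410/542 = 75.6%, the Platform team 365/431 = 84.7% → the Platform team
Overall: Team Alpha 723/2048 = 35.3%, the Platform team 833/1761 = 47.3% → the Platform team
The Platform team wins overall and in every ticket group — no reversal.

No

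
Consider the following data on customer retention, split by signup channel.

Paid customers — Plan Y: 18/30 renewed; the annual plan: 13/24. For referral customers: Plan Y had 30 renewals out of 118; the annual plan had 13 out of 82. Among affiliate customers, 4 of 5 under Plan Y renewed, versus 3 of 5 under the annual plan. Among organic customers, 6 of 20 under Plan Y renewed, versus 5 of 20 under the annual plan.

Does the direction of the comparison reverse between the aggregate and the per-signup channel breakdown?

No

Paid: Plan Y 18/30 = 60.0%, the annual plan 13/24 = 54.2% → Plan Y
Referral: Plan Y 30/118 = 25.4%, the annual plan 13/82 = 15.9% → Plan Y
Affiliate: Plan Y 4/5 = 80.0%, the annual plan 3/5 = 60.0% → Plan Y
Organic: Plan Y 6/20 = 30.0%, the annual plan 5/20 = 25.0% → Plan Y
Overall: Plan Y 58/173 = 33.5%, the annual plan 34/131 = 26.0% → Plan Y
Plan Y wins overall and in every signup group — no reversal.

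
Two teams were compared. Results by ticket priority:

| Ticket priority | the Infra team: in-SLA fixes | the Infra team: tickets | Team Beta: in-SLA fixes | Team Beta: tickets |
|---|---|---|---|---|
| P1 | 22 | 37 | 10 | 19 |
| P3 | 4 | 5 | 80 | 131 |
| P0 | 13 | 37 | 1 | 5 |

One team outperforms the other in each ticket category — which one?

P1: the Infra team 22/37 = 59.5%, Team Beta 10/19 = 52.6% → the Infra team
P3: the Infra team 4/5 = 80.0%, Team Beta 80/131 = 61.1% → the Infra team
P0: the Infra team 13/37 = 35.1%, Team Beta 1/5 = 20.0% → the Infra team
The Infra team has the higher rate in all 3 groups.

the Infra team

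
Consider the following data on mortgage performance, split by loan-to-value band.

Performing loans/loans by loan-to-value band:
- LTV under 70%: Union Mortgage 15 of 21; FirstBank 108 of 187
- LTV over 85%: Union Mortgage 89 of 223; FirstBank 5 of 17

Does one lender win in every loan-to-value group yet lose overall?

LTV under 70%: Union Mortgage 15/21 = 71.4%, FirstBank 108/187 = 57.8% → Union Mortgage
LTV over 85%: Union Mortgage 89/223 = 39.9%, FirstBank 5/17 = 29.4% → Union Mortgage
Overall: Union Mortgage 104/244 = 42.6%, FirstBank 113/204 = 55.4% → FirstBank
Union Mortgage wins each loan-to-value group but FirstBank wins overall — the comparison reverses. Union Mortgage's loans skew toward LTV over 85%, which has a lower base rate.

Yes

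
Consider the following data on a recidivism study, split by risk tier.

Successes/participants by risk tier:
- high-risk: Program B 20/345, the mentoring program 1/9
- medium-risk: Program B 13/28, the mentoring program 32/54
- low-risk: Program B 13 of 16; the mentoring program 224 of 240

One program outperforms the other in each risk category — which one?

High-risk: Program B 20/345 = 5.8%, the mentoring program 1/9 = 11.1% → the mentoring program
Medium-risk: Program B 13/28 = 46.4%, the mentoring program 32/54 = 59.3% → the mentoring program
Low-risk: Program B 13/16 = 81.2%, the mentoring program 224/240 = 93.3% → the mentoring program
The mentoring program has the higher rate in all 3 groups.

the mentoring program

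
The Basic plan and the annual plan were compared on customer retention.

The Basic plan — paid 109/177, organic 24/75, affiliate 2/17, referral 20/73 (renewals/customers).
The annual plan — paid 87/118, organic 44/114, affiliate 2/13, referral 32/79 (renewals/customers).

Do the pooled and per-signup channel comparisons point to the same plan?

Yes

Paid: the Basic plan 109/177 = 61.6%, the annual plan 87/118 = 73.7% → the annual plan
Organic: the Basic plan 24/75 = 32.0%, the annual plan 44/114 = 38.6% → the annual plan
Affiliate: the Basic plan 2/17 = 11.8%, the annual plan 2/13 = 15.4% → the annual plan
Referral: the Basic plan 20/73 = 27.4%, the annual plan 32/79 = 40.5% → the annual plan
Overall: the Basic plan 155/342 = 45.3%, the annual plan 165/324 = 50.9% → the annual plan
The annual plan wins overall and in every signup group — no reversal.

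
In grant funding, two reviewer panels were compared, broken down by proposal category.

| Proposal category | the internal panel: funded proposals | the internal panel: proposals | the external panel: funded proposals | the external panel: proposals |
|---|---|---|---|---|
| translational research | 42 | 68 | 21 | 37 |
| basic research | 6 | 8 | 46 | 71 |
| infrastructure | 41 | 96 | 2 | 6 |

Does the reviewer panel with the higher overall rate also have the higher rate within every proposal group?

No

Translational research: the internal panel 42/68 = 61.8%, the external panel 21/37 = 56.8% → the internal panel
Basic research: the internal panel 6/8 = 75.0%, the external panel 46/71 = 64.8% → the internal panel
Infrastructure: the internal panel 41/96 = 42.7%, the external panel 2/6 = 33.3% → the internal panel
Overall: the internal panel 89/172 = 51.7%, the external panel 69/114 = 60.5% → the external panel
The internal panel wins each proposal group but the external panel wins overall — the comparison reverses. The internal panel's proposals skew toward infrastructure, which has a lower base rate.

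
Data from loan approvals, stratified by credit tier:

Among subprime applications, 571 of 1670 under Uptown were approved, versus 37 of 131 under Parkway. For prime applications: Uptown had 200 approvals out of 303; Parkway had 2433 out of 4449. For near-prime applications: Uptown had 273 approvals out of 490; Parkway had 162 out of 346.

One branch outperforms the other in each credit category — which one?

Uptown

Subprime: Uptown 571/1670 = 34.2%, Parkway 37/131 = 28.2% → Uptown
Prime: Uptown 200/303 = 66.0%, Parkway 2433/4449 = 54.7% → Uptown
Near-prime: Uptown 273/490 = 55.7%, Parkway 162/346 = 46.8% → Uptown
Uptown has the higher rate in all 3 groups.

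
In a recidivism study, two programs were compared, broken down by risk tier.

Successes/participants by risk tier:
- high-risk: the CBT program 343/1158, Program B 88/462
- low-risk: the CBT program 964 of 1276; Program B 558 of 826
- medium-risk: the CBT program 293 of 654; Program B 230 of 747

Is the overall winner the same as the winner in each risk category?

High-risk: the CBT program 343/1158 = 29.6%, Program B 88/462 = 19.0% → the CBT program
Low-risk: the CBT program 964/1276 = 75.5%, Program B 558/826 = 67.6% → the CBT program
Medium-risk: the CBT program 293/654 = 44.8%, Program B 230/747 = 30.8% → the CBT program
Overall: the CBT program 1600/3088 = 51.8%, Program B 876/2035 = 43.0% → the CBT program
The CBT program wins overall and in every risk group — no reversal.

Yes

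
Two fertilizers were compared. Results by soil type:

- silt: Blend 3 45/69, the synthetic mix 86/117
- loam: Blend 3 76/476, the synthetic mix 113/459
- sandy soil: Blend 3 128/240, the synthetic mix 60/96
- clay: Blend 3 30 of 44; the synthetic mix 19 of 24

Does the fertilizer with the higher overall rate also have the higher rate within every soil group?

Yes

Silt: Blend 3 45/69 = 65.2%, the synthetic mix 86/117 = 73.5% → the synthetic mix
Loam: Blend 3 76/476 = 16.0%, the synthetic mix 113/459 = 24.6% → the synthetic mix
Sandy soil: Blend 3 128/240 = 53.3%, the synthetic mix 60/96 = 62.5% → the synthetic mix
Clay: Blend 3 30/44 = 68.2%, the synthetic mix 19/24 = 79.2% → the synthetic mix
Overall: Blend 3 279/829 = 33.7%, the synthetic mix 278/696 = 39.9% → the synthetic mix
The synthetic mix wins overall and in every soil group — no reversal.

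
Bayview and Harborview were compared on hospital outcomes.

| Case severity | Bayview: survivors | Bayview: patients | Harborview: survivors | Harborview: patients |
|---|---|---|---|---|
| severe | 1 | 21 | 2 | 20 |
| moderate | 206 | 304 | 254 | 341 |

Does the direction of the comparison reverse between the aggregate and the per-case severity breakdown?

No

Severe: Bayview 1/21 = 4.8%, Harborview 2/20 = 10.0% → Harborview
Moderate: Bayview 206/304 = 67.8%, Harborview 254/341 = 74.5% → Harborview
Overall: Bayview 207/325 = 63.7%, Harborview 256/361 = 70.9% → Harborview
Harborview wins overall and in every case group — no reversal.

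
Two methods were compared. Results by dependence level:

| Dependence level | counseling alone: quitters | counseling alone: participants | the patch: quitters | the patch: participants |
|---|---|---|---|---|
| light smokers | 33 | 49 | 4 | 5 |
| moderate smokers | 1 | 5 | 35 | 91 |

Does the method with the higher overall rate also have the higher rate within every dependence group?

No

Light smokers: counseling alone 33/49 = 67.3%, the patch 4/5 = 80.0% → the patch
Moderate smokers: counseling alone 1/5 = 20.0%, the patch 35/91 = 38.5% → the patch
Overall: counseling alone 34/54 = 63.0%, the patch 39/96 = 40.6% → counseling alone
The patch wins each dependence group but counseling alone wins overall — the comparison reverses. The patch's participants skew toward moderate smokers, which has a lower base rate.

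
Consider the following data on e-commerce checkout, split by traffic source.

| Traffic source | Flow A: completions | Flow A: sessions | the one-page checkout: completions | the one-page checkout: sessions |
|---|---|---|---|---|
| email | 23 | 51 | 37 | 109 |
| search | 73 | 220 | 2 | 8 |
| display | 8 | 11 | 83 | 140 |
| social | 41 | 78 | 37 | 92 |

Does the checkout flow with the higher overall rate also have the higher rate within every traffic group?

Email: Flow A 23/51 = 45.1%, the one-page checkout 37/109 = 33.9% → Flow A
Search: Flow A 73/220 = 33.2%, the one-page checkout 2/8 = 25.0% → Flow A
Display: Flow A 8/11 = 72.7%, the one-page checkout 83/140 = 59.3% → Flow A
Social: Flow A 41/78 = 52.6%, the one-page checkout 37/92 = 40.2% → Flow A
Overall: Flow A 145/360 = 40.3%, the one-page checkout 159/349 = 45.6% → the one-page checkout
Flow A wins each traffic group but the one-page checkout wins overall — the comparison reverses. Flow A's sessions skew toward search, which has a lower base rate.

No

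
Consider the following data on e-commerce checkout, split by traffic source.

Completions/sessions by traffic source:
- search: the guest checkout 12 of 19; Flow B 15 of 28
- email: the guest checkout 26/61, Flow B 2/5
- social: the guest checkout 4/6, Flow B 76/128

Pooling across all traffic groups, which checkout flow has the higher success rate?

Flow B

Search: the guest checkout 12/19 = 63.2%, Flow B 15/28 = 53.6% → the guest checkout
Email: the guest checkout 26/61 = 42.6%, Flow B 2/5 = 40.0% → the guest checkout
Social: the guest checkout 4/6 = 66.7%, Flow B 76/128 = 59.4% → the guest checkout
Overall: the guest checkout 42/86 = 48.8%, Flow B 93/161 = 57.8% → Flow B
(The guest checkout wins every traffic group but Flow B wins overall — the guest checkout's sessions skew toward the low-rate email group.)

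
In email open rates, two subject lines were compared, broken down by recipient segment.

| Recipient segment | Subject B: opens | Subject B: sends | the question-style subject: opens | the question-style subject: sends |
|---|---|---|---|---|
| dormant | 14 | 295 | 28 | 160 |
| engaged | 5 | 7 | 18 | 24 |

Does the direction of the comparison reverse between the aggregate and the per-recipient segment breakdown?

No

Dormant: Subject B 14/295 = 4.7%, the question-style subject 28/160 = 17.5% → the question-style subject
Engaged: Subject B 5/7 = 71.4%, the question-style subject 18/24 = 75.0% → the question-style subject
Overall: Subject B 19/302 = 6.3%, the question-style subject 46/184 = 25.0% → the question-style subject
The question-style subject wins overall and in every recipient group — no reversal.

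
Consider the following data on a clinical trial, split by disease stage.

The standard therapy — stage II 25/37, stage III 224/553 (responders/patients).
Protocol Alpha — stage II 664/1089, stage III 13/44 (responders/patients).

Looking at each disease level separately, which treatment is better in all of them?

Stage II: the standard therapy 25/37 = 67.6%, Protocol Alpha 664/1089 = 61.0% → the standard therapy
Stage III: the standard therapy 224/553 = 40.5%, Protocol Alpha 13/44 = 29.5% → the standard therapy
The standard therapy has the higher rate in both groups.

the standard therapy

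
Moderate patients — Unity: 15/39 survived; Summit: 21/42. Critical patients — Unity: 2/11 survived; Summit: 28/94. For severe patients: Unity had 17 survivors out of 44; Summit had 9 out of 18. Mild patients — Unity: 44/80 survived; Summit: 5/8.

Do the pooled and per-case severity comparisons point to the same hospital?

No

Moderate: Unity 15/39 = 38.5%, Summit 21/42 = 50.0% → Summit
Critical: Unity 2/11 = 18.2%, Summit 28/94 = 29.8% → Summit
Severe: Unity 17/44 = 38.6%, Summit 9/18 = 50.0% → Summit
Mild: Unity 44/80 = 55.0%, Summit 5/8 = 62.5% → Summit
Overall: Unity 78/174 = 44.8%, Summit 63/162 = 38.9% → Unity
Summit wins each case group but Unity wins overall — the comparison reverses. Summit's patients skew toward critical, which has a lower base rate.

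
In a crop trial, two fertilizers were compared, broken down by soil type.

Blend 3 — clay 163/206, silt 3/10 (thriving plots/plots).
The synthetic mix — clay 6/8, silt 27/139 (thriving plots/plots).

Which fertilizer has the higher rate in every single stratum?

Blend 3

Clay: Blend 3 163/206 = 79.1%, the synthetic mix 6/8 = 75.0% → Blend 3
Silt: Blend 3 3/10 = 30.0%, the synthetic mix 27/139 = 19.4% → Blend 3
Blend 3 has the higher rate in both groups.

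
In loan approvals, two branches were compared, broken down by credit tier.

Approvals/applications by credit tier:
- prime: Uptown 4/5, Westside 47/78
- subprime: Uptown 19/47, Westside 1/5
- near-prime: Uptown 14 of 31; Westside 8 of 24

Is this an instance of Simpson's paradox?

Prime: Uptown 4/5 = 80.0%, Westside 47/78 = 60.3% → Uptown
Subprime: Uptown 19/47 = 40.4%, Westside 1/5 = 20.0% → Uptown
Near-prime: Uptown 14/31 = 45.2%, Westside 8/24 = 33.3% → Uptown
Overall: Uptown 37/83 = 44.6%, Westside 56/107 = 52.3% → Westside
Uptown wins each credit group but Westside wins overall — the comparison reverses. Uptown's applications skew toward subprime, which has a lower base rate.

Yes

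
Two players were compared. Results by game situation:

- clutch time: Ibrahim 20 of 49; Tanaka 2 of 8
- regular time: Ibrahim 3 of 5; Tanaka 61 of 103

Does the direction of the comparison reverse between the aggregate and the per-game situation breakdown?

Yes

Clutch time: Ibrahim 20/49 = 40.8%, Tanaka 2/8 = 25.0% → Ibrahim
Regular time: Ibrahim 3/5 = 60.0%, Tanaka 61/103 = 59.2% → Ibrahim
Overall: Ibrahim 23/54 = 42.6%, Tanaka 63/111 = 56.8% → Tanaka
Ibrahim wins each game group but Tanaka wins overall — the comparison reverses. Ibrahim's attempts skew toward clutch time, which has a lower base rate.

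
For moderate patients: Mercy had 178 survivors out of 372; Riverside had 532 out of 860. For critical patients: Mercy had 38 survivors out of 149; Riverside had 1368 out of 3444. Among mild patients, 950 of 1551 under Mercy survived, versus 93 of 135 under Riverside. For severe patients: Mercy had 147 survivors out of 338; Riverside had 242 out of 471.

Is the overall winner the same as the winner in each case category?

Moderate: Mercy 178/372 = 47.8%, Riverside 532/860 = 61.9% → Riverside
Critical: Mercy 38/149 = 25.5%, Riverside 1368/3444 = 39.7% → Riverside
Mild: Mercy 950/1551 = 61.3%, Riverside 93/135 = 68.9% → Riverside
Severe: Mercy 147/338 = 43.5%, Riverside 242/471 = 51.4% → Riverside
Overall: Mercy 1313/2410 = 54.5%, Riverside 2235/4910 = 45.5% → Mercy
Riverside wins each case group but Mercy wins overall — the comparison reverses. Riverside's patients skew toward critical, which has a lower base rate.

No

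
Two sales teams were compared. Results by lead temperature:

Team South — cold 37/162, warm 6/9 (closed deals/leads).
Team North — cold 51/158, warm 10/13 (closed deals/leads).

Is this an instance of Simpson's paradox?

No

Cold: Team South 37/162 = 22.8%, Team North 51/158 = 32.3% → Team North
Warm: Team South 6/9 = 66.7%, Team North 10/13 = 76.9% → Team North
Overall: Team South 43/171 = 25.1%, Team North 61/171 = 35.7% → Team North
Team North wins overall and in every lead group — no reversal.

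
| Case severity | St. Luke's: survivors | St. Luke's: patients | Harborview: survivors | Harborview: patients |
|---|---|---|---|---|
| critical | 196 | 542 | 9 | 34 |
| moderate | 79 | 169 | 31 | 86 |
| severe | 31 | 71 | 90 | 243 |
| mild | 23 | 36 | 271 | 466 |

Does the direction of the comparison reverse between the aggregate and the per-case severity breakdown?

Yes

Critical: St. Luke's 196/542 = 36.2%, Harborview 9/34 = 26.5% → St. Luke's
Moderate: St. Luke's 79/169 = 46.7%, Harborview 31/86 = 36.0% → St. Luke's
Severe: St. Luke's 31/71 = 43.7%, Harborview 90/243 = 37.0% → St. Luke's
Mild: St. Luke's 23/36 = 63.9%, Harborview 271/466 = 58.2% → St. Luke's
Overall: St. Luke's 329/818 = 40.2%, Harborview 401/829 = 48.4% → Harborview
St. Luke's wins each case group but Harborview wins overall — the comparison reverses. St. Luke's's patients skew toward critical, which has a lower base rate.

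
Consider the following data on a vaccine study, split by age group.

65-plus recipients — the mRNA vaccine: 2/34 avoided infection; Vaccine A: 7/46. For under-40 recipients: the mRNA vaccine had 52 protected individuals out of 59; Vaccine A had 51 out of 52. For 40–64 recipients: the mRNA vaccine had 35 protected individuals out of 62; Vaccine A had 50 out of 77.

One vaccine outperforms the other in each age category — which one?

Vaccine A

65-plus: the mRNA vaccine 2/34 = 5.9%, Vaccine A 7/46 = 15.2% → Vaccine A
Under-40: the mRNA vaccine 52/59 = 88.1%, Vaccine A 51/52 = 98.1% → Vaccine A
40–64: the mRNA vaccine 35/62 = 56.5%, Vaccine A 50/77 = 64.9% → Vaccine A
Vaccine A has the higher rate in all 3 groups.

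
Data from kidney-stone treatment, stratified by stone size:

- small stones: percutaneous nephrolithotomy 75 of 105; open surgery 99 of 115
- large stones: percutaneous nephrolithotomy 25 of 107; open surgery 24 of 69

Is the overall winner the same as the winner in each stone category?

Small stones: percutaneous nephrolithotomy 75/105 = 71.4%, open surgery 99/115 = 86.1% → open surgery
Large stones: percutaneous nephrolithotomy 25/107 = 23.4%, open surgery 24/69 = 34.8% → open surgery
Overall: percutaneous nephrolithotomy 100/212 = 47.2%, open surgery 123/184 = 66.8% → open surgery
Open surgery wins overall and in every stone group — no reversal.

Yes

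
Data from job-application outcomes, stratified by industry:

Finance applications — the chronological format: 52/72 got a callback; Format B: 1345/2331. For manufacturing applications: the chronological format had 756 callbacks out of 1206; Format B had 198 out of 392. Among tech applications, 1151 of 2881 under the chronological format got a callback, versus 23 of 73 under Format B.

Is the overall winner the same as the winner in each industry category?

Finance: the chronological format 52/72 = 72.2%, Format B 1345/2331 = 57.7% → the chronological format
Manufacturing: the chronological format 756/1206 = 62.7%, Format B 198/392 = 50.5% → the chronological format
Tech: the chronological format 1151/2881 = 40.0%, Format B 23/73 = 31.5% → the chronological format
Overall: the chronological format 1959/4159 = 47.1%, Format B 1566/2796 = 56.0% → Format B
The chronological format wins each industry group but Format B wins overall — the comparison reverses. The chronological format's applications skew toward tech, which has a lower base rate.

No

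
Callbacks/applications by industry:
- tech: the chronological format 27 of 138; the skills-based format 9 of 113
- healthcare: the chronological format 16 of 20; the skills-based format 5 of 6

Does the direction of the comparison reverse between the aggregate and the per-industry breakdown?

Tech: the chronological format 27/138 = 19.6%, the skills-based format 9/113 = 8.0% → the chronological format
Healthcare: the chronological format 16/20 = 80.0%, the skills-based format 5/6 = 83.3% → the skills-based format
Overall: the chronological format 43/158 = 27.2%, the skills-based format 14/119 = 11.8% → the chronological format
Neither sweeps: the chronological format wins 1 of 2 groups, the skills-based format wins 1. The chronological format wins overall but not every group — no Simpson reversal.

No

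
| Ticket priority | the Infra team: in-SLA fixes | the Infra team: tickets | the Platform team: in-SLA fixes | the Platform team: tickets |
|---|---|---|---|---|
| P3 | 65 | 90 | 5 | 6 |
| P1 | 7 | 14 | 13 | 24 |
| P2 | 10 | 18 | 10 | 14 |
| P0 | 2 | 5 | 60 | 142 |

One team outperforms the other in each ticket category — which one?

the Platform team

P3: the Infra team 65/90 = 72.2%, the Platform team 5/6 = 83.3% → the Platform team
P1: the Infra team 7/14 = 50.0%, the Platform team 13/24 = 54.2% → the Platform team
P2: the Infra team 10/18 = 55.6%, the Platform team 10/14 = 71.4% → the Platform team
P0: the Infra team 2/5 = 40.0%, the Platform team 60/142 = 42.3% → the Platform team
The Platform team has the higher rate in all 4 groups.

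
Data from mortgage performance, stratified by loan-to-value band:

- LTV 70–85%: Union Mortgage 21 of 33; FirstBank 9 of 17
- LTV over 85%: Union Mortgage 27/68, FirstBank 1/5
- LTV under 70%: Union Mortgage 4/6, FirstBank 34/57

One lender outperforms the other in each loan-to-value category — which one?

Union Mortgage

LTV 70–85%: Union Mortgage 21/33 = 63.6%, FirstBank 9/17 = 52.9% → Union Mortgage
LTV over 85%: Union Mortgage 27/68 = 39.7%, FirstBank 1/5 = 20.0% → Union Mortgage
LTV under 70%: Union Mortgage 4/6 = 66.7%, FirstBank 34/57 = 59.6% → Union Mortgage
Union Mortgage has the higher rate in all 3 groups.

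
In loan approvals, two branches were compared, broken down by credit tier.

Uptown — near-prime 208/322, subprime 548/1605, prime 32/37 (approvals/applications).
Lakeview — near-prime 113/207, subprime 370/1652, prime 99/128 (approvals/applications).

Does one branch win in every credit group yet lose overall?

No

Near-prime: Uptown 208/322 = 64.6%, Lakeview 113/207 = 54.6% → Uptown
Subprime: Uptown 548/1605 = 34.1%, Lakeview 370/1652 = 22.4% → Uptown
Prime: Uptown 32/37 = 86.5%, Lakeview 99/128 = 77.3% → Uptown
Overall: Uptown 788/1964 = 40.1%, Lakeview 582/1987 = 29.3% → Uptown
Uptown wins overall and in every credit group — no reversal.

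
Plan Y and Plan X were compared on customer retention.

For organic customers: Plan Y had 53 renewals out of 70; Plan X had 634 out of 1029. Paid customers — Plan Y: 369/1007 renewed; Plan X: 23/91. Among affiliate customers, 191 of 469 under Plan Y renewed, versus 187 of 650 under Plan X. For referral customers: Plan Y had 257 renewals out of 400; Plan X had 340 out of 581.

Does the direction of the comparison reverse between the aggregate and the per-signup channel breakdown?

Yes

Organic: Plan Y 53/70 = 75.7%, Plan X 634/1029 = 61.6% → Plan Y
Paid: Plan Y 369/1007 = 36.6%, Plan X 23/91 = 25.3% → Plan Y
Affiliate: Plan Y 191/469 = 40.7%, Plan X 187/650 = 28.8% → Plan Y
Referral: Plan Y 257/400 = 64.2%, Plan X 340/581 = 58.5% → Plan Y
Overall: Plan Y 870/1946 = 44.7%, Plan X 1184/2351 = 50.4% → Plan X
Plan Y wins each signup group but Plan X wins overall — the comparison reverses. Plan Y's customers skew toward paid, which has a lower base rate.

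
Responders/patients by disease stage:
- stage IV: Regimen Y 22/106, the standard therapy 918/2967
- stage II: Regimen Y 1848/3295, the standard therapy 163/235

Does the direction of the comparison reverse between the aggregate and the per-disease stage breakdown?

Stage IV: Regimen Y 22/106 = 20.8%, the standard therapy 918/2967 = 30.9% → the standard therapy
Stage II: Regimen Y 1848/3295 = 56.1%, the standard therapy 163/235 = 69.4% → the standard therapy
Overall: Regimen Y 1870/3401 = 55.0%, the standard therapy 1081/3202 = 33.8% → Regimen Y
The standard therapy wins each disease group but Regimen Y wins overall — the comparison reverses. The standard therapy's patients skew toward stage IV, which has a lower base rate.

Yes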